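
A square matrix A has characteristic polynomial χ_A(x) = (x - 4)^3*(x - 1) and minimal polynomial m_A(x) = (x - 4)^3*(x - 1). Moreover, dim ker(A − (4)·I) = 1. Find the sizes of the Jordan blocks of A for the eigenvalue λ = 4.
Block sizes for λ = 4: [3]

Step 1 — from the characteristic polynomial, algebraic multiplicity of λ = 4 is 3. From dim ker(A − (4)·I) = 1, there are exactly 1 Jordan blocks for λ = 4.
Step 2 — from the minimal polynomial, the factor (x − 4)^3 tells us the largest block for λ = 4 has size 3.
Step 3 — with total size 3, 1 blocks, and largest block 3, the block sizes (in nonincreasing order) are [3].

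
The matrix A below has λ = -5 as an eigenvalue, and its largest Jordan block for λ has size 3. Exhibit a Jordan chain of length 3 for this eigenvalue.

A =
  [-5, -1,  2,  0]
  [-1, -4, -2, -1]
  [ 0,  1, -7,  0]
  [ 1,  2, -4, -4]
A Jordan chain for λ = -5 of length 3:
v_1 = (1, -2, -1, -1)ᵀ
v_2 = (0, -1, 0, 1)ᵀ
v_3 = (1, 0, 0, 0)ᵀ

Let N = A − (-5)·I. We want v_3 with N^3 v_3 = 0 but N^2 v_3 ≠ 0; then v_{j-1} := N · v_j for j = 3, …, 2.

Pick v_3 = (1, 0, 0, 0)ᵀ.
Then v_2 = N · v_3 = (0, -1, 0, 1)ᵀ.
Then v_1 = N · v_2 = (1, -2, -1, -1)ᵀ.

Sanity check: (A − (-5)·I) v_1 = (0, 0, 0, 0)ᵀ = 0. ✓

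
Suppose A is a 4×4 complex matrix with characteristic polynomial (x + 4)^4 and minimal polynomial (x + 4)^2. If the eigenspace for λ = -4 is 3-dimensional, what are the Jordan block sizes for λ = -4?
Block sizes for λ = -4: [2, 1, 1]

Step 1 — from the characteristic polynomial, algebraic multiplicity of λ = -4 is 4. From dim ker(A − (-4)·I) = 3, there are exactly 3 Jordan blocks for λ = -4.
Step 2 — from the minimal polynomial, the factor (x + 4)^2 tells us the largest block for λ = -4 has size 2.
Step 3 — with total size 4, 3 blocks, and largest block 2, the block sizes (in nonincreasing order) are [2, 1, 1].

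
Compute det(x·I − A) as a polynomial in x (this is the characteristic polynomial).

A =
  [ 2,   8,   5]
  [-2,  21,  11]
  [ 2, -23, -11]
x^3 - 12*x^2 + 48*x - 64

Expanding det(x·I − A) (e.g. by cofactor expansion or by noting that A is similar to its Jordan form J, which has the same characteristic polynomial as A) gives
  χ_A(x) = x^3 - 12*x^2 + 48*x - 64
which factors as (x - 4)^3. The eigenvalues (with algebraic multiplicities) are λ = 4 with multiplicity 3.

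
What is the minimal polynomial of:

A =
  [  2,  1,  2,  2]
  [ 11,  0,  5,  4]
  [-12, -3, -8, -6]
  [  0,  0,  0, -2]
x^3 + 6*x^2 + 12*x + 8

The characteristic polynomial is χ_A(x) = (x + 2)^4, so the eigenvalues are known. The minimal polynomial is
  m_A(x) = Π_λ (x − λ)^{k_λ}
where k_λ is the size of the *largest* Jordan block for λ (equivalently, the smallest k with (A − λI)^k v = 0 for every generalised eigenvector v of λ).

  λ = -2: largest Jordan block has size 3, contributing (x + 2)^3

So m_A(x) = (x + 2)^3 = x^3 + 6*x^2 + 12*x + 8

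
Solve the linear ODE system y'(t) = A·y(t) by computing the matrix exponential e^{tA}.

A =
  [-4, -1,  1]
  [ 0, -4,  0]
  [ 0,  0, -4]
e^{tA} =
  [exp(-4*t), -t*exp(-4*t), t*exp(-4*t)]
  [0, exp(-4*t), 0]
  [0, 0, exp(-4*t)]

Strategy: write A = P · J · P⁻¹ where J is a Jordan canonical form, so e^{tA} = P · e^{tJ} · P⁻¹, and e^{tJ} can be computed block-by-block.

A has Jordan form
J =
  [-4,  1,  0]
  [ 0, -4,  0]
  [ 0,  0, -4]
(up to reordering of blocks).

Per-block formulas:
  For a 2×2 Jordan block J_2(-4): exp(t · J_2(-4)) = e^(-4t)·(I + t·N), where N is the 2×2 nilpotent shift.
  For a 1×1 block at λ = -4: exp(t · [-4]) = [e^(-4t)].

After assembling e^{tJ} and conjugating by P, we get:

e^{tA} =
  [exp(-4*t), -t*exp(-4*t), t*exp(-4*t)]
  [0, exp(-4*t), 0]
  [0, 0, exp(-4*t)]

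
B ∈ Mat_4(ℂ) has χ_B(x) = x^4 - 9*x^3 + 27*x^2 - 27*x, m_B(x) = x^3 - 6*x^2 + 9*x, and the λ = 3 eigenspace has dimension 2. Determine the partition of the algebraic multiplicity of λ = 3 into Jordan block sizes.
Block sizes for λ = 3: [2, 1]

Step 1 — from the characteristic polynomial, algebraic multiplicity of λ = 3 is 3. From dim ker(B − (3)·I) = 2, there are exactly 2 Jordan blocks for λ = 3.
Step 2 — from the minimal polynomial, the factor (x − 3)^2 tells us the largest block for λ = 3 has size 2.
Step 3 — with total size 3, 2 blocks, and largest block 2, the block sizes (in nonincreasing order) are [2, 1].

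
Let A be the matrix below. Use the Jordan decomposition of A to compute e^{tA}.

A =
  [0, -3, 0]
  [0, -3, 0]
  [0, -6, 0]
e^{tA} =
  [1, -1 + exp(-3*t), 0]
  [0, exp(-3*t), 0]
  [0, -2 + 2*exp(-3*t), 1]

Strategy: write A = P · J · P⁻¹ where J is a Jordan canonical form, so e^{tA} = P · e^{tJ} · P⁻¹, and e^{tJ} can be computed block-by-block.

A has Jordan form
J =
  [-3, 0, 0]
  [ 0, 0, 0]
  [ 0, 0, 0]
(up to reordering of blocks).

Per-block formulas:
  For a 1×1 block at λ = -3: exp(t · [-3]) = [e^(-3t)].
  For a 1×1 block at λ = 0: exp(t · [0]) = [e^(0t)].

After assembling e^{tJ} and conjugating by P, we get:

e^{tA} =
  [1, -1 + exp(-3*t), 0]
  [0, exp(-3*t), 0]
  [0, -2 + 2*exp(-3*t), 1]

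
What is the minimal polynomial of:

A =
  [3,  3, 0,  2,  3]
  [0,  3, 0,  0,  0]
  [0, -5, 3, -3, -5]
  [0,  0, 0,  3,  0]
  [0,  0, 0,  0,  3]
x^2 - 6*x + 9

The characteristic polynomial is χ_A(x) = (x - 3)^5, so the eigenvalues are known. The minimal polynomial is
  m_A(x) = Π_λ (x − λ)^{k_λ}
where k_λ is the size of the *largest* Jordan block for λ (equivalently, the smallest k with (A − λI)^k v = 0 for every generalised eigenvector v of λ).

  λ = 3: largest Jordan block has size 2, contributing (x − 3)^2

So m_A(x) = (x - 3)^2 = x^2 - 6*x + 9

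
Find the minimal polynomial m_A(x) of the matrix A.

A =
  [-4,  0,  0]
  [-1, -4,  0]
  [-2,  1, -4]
x^3 + 12*x^2 + 48*x + 64

The characteristic polynomial is χ_A(x) = (x + 4)^3, so the eigenvalues are known. The minimal polynomial is
  m_A(x) = Π_λ (x − λ)^{k_λ}
where k_λ is the size of the *largest* Jordan block for λ (equivalently, the smallest k with (A − λI)^k v = 0 for every generalised eigenvector v of λ).

  λ = -4: largest Jordan block has size 3, contributing (x + 4)^3

So m_A(x) = (x + 4)^3 = x^3 + 12*x^2 + 48*x + 64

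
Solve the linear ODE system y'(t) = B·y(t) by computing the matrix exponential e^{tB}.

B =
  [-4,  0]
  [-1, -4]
e^{tB} =
  [exp(-4*t), 0]
  [-t*exp(-4*t), exp(-4*t)]

Strategy: write B = P · J · P⁻¹ where J is a Jordan canonical form, so e^{tB} = P · e^{tJ} · P⁻¹, and e^{tJ} can be computed block-by-block.

B has Jordan form
J =
  [-4,  1]
  [ 0, -4]
(up to reordering of blocks).

Per-block formulas:
  For a 2×2 Jordan block J_2(-4): exp(t · J_2(-4)) = e^(-4t)·(I + t·N), where N is the 2×2 nilpotent shift.

After assembling e^{tJ} and conjugating by P, we get:

e^{tB} =
  [exp(-4*t), 0]
  [-t*exp(-4*t), exp(-4*t)]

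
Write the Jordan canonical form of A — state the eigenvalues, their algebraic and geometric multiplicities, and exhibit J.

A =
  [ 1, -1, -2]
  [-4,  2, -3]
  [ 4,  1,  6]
J_3(3)

The characteristic polynomial is
  det(x·I − A) = x^3 - 9*x^2 + 27*x - 27 = (x - 3)^3

Eigenvalues and multiplicities (the geometric multiplicity of λ is n − rank(A − λI), which equals the number of Jordan blocks for λ):
  λ = 3: algebraic multiplicity = 3, geometric multiplicity = 1

Determining the block sizes for each eigenvalue:
  λ = 3: one block (gm = 1), so the single block has size am = 3 → block sizes [3]

Assembling the blocks gives a Jordan form
J =
  [3, 1, 0]
  [0, 3, 1]
  [0, 0, 3]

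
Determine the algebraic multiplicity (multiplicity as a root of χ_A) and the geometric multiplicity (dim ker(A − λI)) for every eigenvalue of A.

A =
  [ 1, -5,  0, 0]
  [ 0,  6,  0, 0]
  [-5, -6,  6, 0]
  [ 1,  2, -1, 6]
λ = 1: alg = 1, geom = 1; λ = 6: alg = 3, geom = 1

Step 1 — factor the characteristic polynomial to read off the algebraic multiplicities:
  χ_A(x) = (x - 6)^3*(x - 1)

Step 2 — compute geometric multiplicities via the rank-nullity identity g(λ) = n − rank(A − λI):
  rank(A − (1)·I) = 3, so dim ker(A − (1)·I) = n − 3 = 1
  rank(A − (6)·I) = 3, so dim ker(A − (6)·I) = n − 3 = 1

Summary:
  λ = 1: algebraic multiplicity = 1, geometric multiplicity = 1
  λ = 6: algebraic multiplicity = 3, geometric multiplicity = 1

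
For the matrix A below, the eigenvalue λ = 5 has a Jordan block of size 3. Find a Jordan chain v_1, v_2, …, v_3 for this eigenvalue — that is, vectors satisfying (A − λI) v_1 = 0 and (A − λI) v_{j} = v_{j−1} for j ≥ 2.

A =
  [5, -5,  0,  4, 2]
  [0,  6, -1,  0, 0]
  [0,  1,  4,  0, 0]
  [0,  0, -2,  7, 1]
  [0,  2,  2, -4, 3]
A Jordan chain for λ = 5 of length 3:
v_1 = (-1, 0, 0, 0, 0)ᵀ
v_2 = (-5, 1, 1, 0, 2)ᵀ
v_3 = (0, 1, 0, 0, 0)ᵀ

Let N = A − (5)·I. We want v_3 with N^3 v_3 = 0 but N^2 v_3 ≠ 0; then v_{j-1} := N · v_j for j = 3, …, 2.

Pick v_3 = (0, 1, 0, 0, 0)ᵀ.
Then v_2 = N · v_3 = (-5, 1, 1, 0, 2)ᵀ.
Then v_1 = N · v_2 = (-1, 0, 0, 0, 0)ᵀ.

Sanity check: (A − (5)·I) v_1 = (0, 0, 0, 0, 0)ᵀ = 0. ✓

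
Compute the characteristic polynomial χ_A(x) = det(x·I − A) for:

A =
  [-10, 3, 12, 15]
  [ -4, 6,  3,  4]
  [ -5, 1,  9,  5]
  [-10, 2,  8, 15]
x^4 - 20*x^3 + 150*x^2 - 500*x + 625

Expanding det(x·I − A) (e.g. by cofactor expansion or by noting that A is similar to its Jordan form J, which has the same characteristic polynomial as A) gives
  χ_A(x) = x^4 - 20*x^3 + 150*x^2 - 500*x + 625
which factors as (x - 5)^4. The eigenvalues (with algebraic multiplicities) are λ = 5 with multiplicity 4.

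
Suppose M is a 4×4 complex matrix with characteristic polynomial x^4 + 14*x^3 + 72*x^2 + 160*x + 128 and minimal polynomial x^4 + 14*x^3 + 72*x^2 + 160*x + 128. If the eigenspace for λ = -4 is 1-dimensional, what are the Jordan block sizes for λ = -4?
Block sizes for λ = -4: [3]

Step 1 — from the characteristic polynomial, algebraic multiplicity of λ = -4 is 3. From dim ker(M − (-4)·I) = 1, there are exactly 1 Jordan blocks for λ = -4.
Step 2 — from the minimal polynomial, the factor (x + 4)^3 tells us the largest block for λ = -4 has size 3.
Step 3 — with total size 3, 1 blocks, and largest block 3, the block sizes (in nonincreasing order) are [3].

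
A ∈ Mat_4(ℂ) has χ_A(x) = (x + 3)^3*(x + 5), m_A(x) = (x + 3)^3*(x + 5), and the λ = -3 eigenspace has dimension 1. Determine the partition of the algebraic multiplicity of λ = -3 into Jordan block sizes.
Block sizes for λ = -3: [3]

Step 1 — from the characteristic polynomial, algebraic multiplicity of λ = -3 is 3. From dim ker(A − (-3)·I) = 1, there are exactly 1 Jordan blocks for λ = -3.
Step 2 — from the minimal polynomial, the factor (x + 3)^3 tells us the largest block for λ = -3 has size 3.
Step 3 — with total size 3, 1 blocks, and largest block 3, the block sizes (in nonincreasing order) are [3].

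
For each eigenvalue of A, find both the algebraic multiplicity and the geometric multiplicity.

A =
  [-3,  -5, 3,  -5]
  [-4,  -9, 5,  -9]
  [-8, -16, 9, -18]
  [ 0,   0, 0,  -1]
λ = -1: alg = 4, geom = 2

Step 1 — factor the characteristic polynomial to read off the algebraic multiplicities:
  χ_A(x) = (x + 1)^4

Step 2 — compute geometric multiplicities via the rank-nullity identity g(λ) = n − rank(A − λI):
  rank(A − (-1)·I) = 2, so dim ker(A − (-1)·I) = n − 2 = 2

Summary:
  λ = -1: algebraic multiplicity = 4, geometric multiplicity = 2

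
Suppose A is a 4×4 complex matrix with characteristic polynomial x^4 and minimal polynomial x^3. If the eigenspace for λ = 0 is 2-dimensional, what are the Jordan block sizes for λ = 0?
Block sizes for λ = 0: [3, 1]

Step 1 — from the characteristic polynomial, algebraic multiplicity of λ = 0 is 4. From dim ker(A − (0)·I) = 2, there are exactly 2 Jordan blocks for λ = 0.
Step 2 — from the minimal polynomial, the factor (x − 0)^3 tells us the largest block for λ = 0 has size 3.
Step 3 — with total size 4, 2 blocks, and largest block 3, the block sizes (in nonincreasing order) are [3, 1].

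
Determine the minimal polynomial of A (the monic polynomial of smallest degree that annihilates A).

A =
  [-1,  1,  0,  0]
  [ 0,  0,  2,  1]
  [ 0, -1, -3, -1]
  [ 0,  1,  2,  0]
x^3 + 3*x^2 + 3*x + 1

The characteristic polynomial is χ_A(x) = (x + 1)^4, so the eigenvalues are known. The minimal polynomial is
  m_A(x) = Π_λ (x − λ)^{k_λ}
where k_λ is the size of the *largest* Jordan block for λ (equivalently, the smallest k with (A − λI)^k v = 0 for every generalised eigenvector v of λ).

  λ = -1: largest Jordan block has size 3, contributing (x + 1)^3

So m_A(x) = (x + 1)^3 = x^3 + 3*x^2 + 3*x + 1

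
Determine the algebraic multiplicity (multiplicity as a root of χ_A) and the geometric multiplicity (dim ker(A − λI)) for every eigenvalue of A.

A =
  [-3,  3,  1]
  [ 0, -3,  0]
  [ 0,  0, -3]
λ = -3: alg = 3, geom = 2

Step 1 — factor the characteristic polynomial to read off the algebraic multiplicities:
  χ_A(x) = (x + 3)^3

Step 2 — compute geometric multiplicities via the rank-nullity identity g(λ) = n − rank(A − λI):
  rank(A − (-3)·I) = 1, so dim ker(A − (-3)·I) = n − 1 = 2

Summary:
  λ = -3: algebraic multiplicity = 3, geometric multiplicity = 2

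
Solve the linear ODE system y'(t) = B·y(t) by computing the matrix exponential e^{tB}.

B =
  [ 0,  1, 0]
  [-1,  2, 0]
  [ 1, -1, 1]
e^{tB} =
  [-t*exp(t) + exp(t), t*exp(t), 0]
  [-t*exp(t), t*exp(t) + exp(t), 0]
  [t*exp(t), -t*exp(t), exp(t)]

Strategy: write B = P · J · P⁻¹ where J is a Jordan canonical form, so e^{tB} = P · e^{tJ} · P⁻¹, and e^{tJ} can be computed block-by-block.

B has Jordan form
J =
  [1, 1, 0]
  [0, 1, 0]
  [0, 0, 1]
(up to reordering of blocks).

Per-block formulas:
  For a 1×1 block at λ = 1: exp(t · [1]) = [e^(1t)].
  For a 2×2 Jordan block J_2(1): exp(t · J_2(1)) = e^(1t)·(I + t·N), where N is the 2×2 nilpotent shift.

After assembling e^{tJ} and conjugating by P, we get:

e^{tB} =
  [-t*exp(t) + exp(t), t*exp(t), 0]
  [-t*exp(t), t*exp(t) + exp(t), 0]
  [t*exp(t), -t*exp(t), exp(t)]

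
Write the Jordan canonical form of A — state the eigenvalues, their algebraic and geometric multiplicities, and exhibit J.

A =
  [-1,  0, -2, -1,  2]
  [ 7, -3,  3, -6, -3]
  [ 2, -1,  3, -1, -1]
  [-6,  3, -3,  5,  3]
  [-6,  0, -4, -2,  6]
J_3(2) ⊕ J_1(2) ⊕ J_1(2)

The characteristic polynomial is
  det(x·I − A) = x^5 - 10*x^4 + 40*x^3 - 80*x^2 + 80*x - 32 = (x - 2)^5

Eigenvalues and multiplicities (the geometric multiplicity of λ is n − rank(A − λI), which equals the number of Jordan blocks for λ):
  λ = 2: algebraic multiplicity = 5, geometric multiplicity = 3

Determining the block sizes for each eigenvalue:
  λ = 2: with am = 5 and gm = 3, the partition is not yet determined (e.g. several partitions of 5 into 3 parts exist). Let N = A − (2)·I. Computing rank(N^1) = 2, rank(N^2) = 1, rank(N^3) = 0; the number of blocks of size ≥ j is rank(N^{j−1}) − rank(N^j), giving [3, 1, 1]. So we have 1 block(s) of size 3, 2 block(s) of size 1 → block sizes [3, 1, 1]

Assembling the blocks gives a Jordan form
J =
  [2, 1, 0, 0, 0]
  [0, 2, 1, 0, 0]
  [0, 0, 2, 0, 0]
  [0, 0, 0, 2, 0]
  [0, 0, 0, 0, 2]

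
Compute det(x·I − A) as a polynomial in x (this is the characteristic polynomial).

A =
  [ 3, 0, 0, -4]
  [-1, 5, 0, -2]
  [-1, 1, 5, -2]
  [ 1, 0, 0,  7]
x^4 - 20*x^3 + 150*x^2 - 500*x + 625

Expanding det(x·I − A) (e.g. by cofactor expansion or by noting that A is similar to its Jordan form J, which has the same characteristic polynomial as A) gives
  χ_A(x) = x^4 - 20*x^3 + 150*x^2 - 500*x + 625
which factors as (x - 5)^4. The eigenvalues (with algebraic multiplicities) are λ = 5 with multiplicity 4.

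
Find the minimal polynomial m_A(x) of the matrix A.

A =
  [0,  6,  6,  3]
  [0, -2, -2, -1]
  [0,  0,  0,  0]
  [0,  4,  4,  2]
x^2

The characteristic polynomial is χ_A(x) = x^4, so the eigenvalues are known. The minimal polynomial is
  m_A(x) = Π_λ (x − λ)^{k_λ}
where k_λ is the size of the *largest* Jordan block for λ (equivalently, the smallest k with (A − λI)^k v = 0 for every generalised eigenvector v of λ).

  λ = 0: largest Jordan block has size 2, contributing (x − 0)^2

So m_A(x) = x^2 = x^2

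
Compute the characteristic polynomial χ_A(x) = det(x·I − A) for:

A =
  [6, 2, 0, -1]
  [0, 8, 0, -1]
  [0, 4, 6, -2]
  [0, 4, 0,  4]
x^4 - 24*x^3 + 216*x^2 - 864*x + 1296

Expanding det(x·I − A) (e.g. by cofactor expansion or by noting that A is similar to its Jordan form J, which has the same characteristic polynomial as A) gives
  χ_A(x) = x^4 - 24*x^3 + 216*x^2 - 864*x + 1296
which factors as (x - 6)^4. The eigenvalues (with algebraic multiplicities) are λ = 6 with multiplicity 4.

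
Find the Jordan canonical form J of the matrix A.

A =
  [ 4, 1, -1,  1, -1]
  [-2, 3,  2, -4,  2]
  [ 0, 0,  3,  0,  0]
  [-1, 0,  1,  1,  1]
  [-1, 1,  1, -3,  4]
J_3(3) ⊕ J_1(3) ⊕ J_1(3)

The characteristic polynomial is
  det(x·I − A) = x^5 - 15*x^4 + 90*x^3 - 270*x^2 + 405*x - 243 = (x - 3)^5

Eigenvalues and multiplicities (the geometric multiplicity of λ is n − rank(A − λI), which equals the number of Jordan blocks for λ):
  λ = 3: algebraic multiplicity = 5, geometric multiplicity = 3

Determining the block sizes for each eigenvalue:
  λ = 3: with am = 5 and gm = 3, the partition is not yet determined (e.g. several partitions of 5 into 3 parts exist). Let N = A − (3)·I. Computing rank(N^1) = 2, rank(N^2) = 1, rank(N^3) = 0; the number of blocks of size ≥ j is rank(N^{j−1}) − rank(N^j), giving [3, 1, 1]. So we have 1 block(s) of size 3, 2 block(s) of size 1 → block sizes [3, 1, 1]

Assembling the blocks gives a Jordan form
J =
  [3, 1, 0, 0, 0]
  [0, 3, 1, 0, 0]
  [0, 0, 3, 0, 0]
  [0, 0, 0, 3, 0]
  [0, 0, 0, 0, 3]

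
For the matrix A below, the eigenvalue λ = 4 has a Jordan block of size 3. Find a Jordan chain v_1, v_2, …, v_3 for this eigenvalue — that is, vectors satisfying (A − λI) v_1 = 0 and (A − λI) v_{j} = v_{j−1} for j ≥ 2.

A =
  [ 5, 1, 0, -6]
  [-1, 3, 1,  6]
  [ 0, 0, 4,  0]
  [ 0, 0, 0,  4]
A Jordan chain for λ = 4 of length 3:
v_1 = (1, -1, 0, 0)ᵀ
v_2 = (0, 1, 0, 0)ᵀ
v_3 = (0, 0, 1, 0)ᵀ

Let N = A − (4)·I. We want v_3 with N^3 v_3 = 0 but N^2 v_3 ≠ 0; then v_{j-1} := N · v_j for j = 3, …, 2.

Pick v_3 = (0, 0, 1, 0)ᵀ.
Then v_2 = N · v_3 = (0, 1, 0, 0)ᵀ.
Then v_1 = N · v_2 = (1, -1, 0, 0)ᵀ.

Sanity check: (A − (4)·I) v_1 = (0, 0, 0, 0)ᵀ = 0. ✓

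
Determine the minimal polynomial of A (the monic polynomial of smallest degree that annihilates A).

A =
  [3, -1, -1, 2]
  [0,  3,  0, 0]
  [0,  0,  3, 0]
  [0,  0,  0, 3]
x^2 - 6*x + 9

The characteristic polynomial is χ_A(x) = (x - 3)^4, so the eigenvalues are known. The minimal polynomial is
  m_A(x) = Π_λ (x − λ)^{k_λ}
where k_λ is the size of the *largest* Jordan block for λ (equivalently, the smallest k with (A − λI)^k v = 0 for every generalised eigenvector v of λ).

  λ = 3: largest Jordan block has size 2, contributing (x − 3)^2

So m_A(x) = (x - 3)^2 = x^2 - 6*x + 9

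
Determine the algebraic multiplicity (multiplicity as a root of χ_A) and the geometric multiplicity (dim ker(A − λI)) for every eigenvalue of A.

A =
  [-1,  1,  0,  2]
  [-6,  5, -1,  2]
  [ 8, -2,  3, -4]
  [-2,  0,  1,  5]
λ = 3: alg = 4, geom = 2

Step 1 — factor the characteristic polynomial to read off the algebraic multiplicities:
  χ_A(x) = (x - 3)^4

Step 2 — compute geometric multiplicities via the rank-nullity identity g(λ) = n − rank(A − λI):
  rank(A − (3)·I) = 2, so dim ker(A − (3)·I) = n − 2 = 2

Summary:
  λ = 3: algebraic multiplicity = 4, geometric multiplicity = 2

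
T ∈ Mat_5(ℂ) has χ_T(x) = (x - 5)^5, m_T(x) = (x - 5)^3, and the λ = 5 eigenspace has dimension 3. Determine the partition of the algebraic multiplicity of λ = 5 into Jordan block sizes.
Block sizes for λ = 5: [3, 1, 1]

Step 1 — from the characteristic polynomial, algebraic multiplicity of λ = 5 is 5. From dim ker(T − (5)·I) = 3, there are exactly 3 Jordan blocks for λ = 5.
Step 2 — from the minimal polynomial, the factor (x − 5)^3 tells us the largest block for λ = 5 has size 3.
Step 3 — with total size 5, 3 blocks, and largest block 3, the block sizes (in nonincreasing order) are [3, 1, 1].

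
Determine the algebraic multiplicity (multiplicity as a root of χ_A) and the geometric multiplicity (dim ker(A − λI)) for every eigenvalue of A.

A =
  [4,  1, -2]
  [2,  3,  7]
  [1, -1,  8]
λ = 5: alg = 3, geom = 1

Step 1 — factor the characteristic polynomial to read off the algebraic multiplicities:
  χ_A(x) = (x - 5)^3

Step 2 — compute geometric multiplicities via the rank-nullity identity g(λ) = n − rank(A − λI):
  rank(A − (5)·I) = 2, so dim ker(A − (5)·I) = n − 2 = 1

Summary:
  λ = 5: algebraic multiplicity = 3, geometric multiplicity = 1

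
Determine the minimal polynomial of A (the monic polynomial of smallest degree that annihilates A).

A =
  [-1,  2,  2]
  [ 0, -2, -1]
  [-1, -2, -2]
x^3 + 5*x^2 + 8*x + 4

The characteristic polynomial is χ_A(x) = (x + 1)*(x + 2)^2, so the eigenvalues are known. The minimal polynomial is
  m_A(x) = Π_λ (x − λ)^{k_λ}
where k_λ is the size of the *largest* Jordan block for λ (equivalently, the smallest k with (A − λI)^k v = 0 for every generalised eigenvector v of λ).

  λ = -2: largest Jordan block has size 2, contributing (x + 2)^2
  λ = -1: largest Jordan block has size 1, contributing (x + 1)

So m_A(x) = (x + 1)*(x + 2)^2 = x^3 + 5*x^2 + 8*x + 4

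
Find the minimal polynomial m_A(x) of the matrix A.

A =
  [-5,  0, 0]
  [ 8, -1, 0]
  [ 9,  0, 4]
x^3 + 2*x^2 - 19*x - 20

The characteristic polynomial is χ_A(x) = (x - 4)*(x + 1)*(x + 5), so the eigenvalues are known. The minimal polynomial is
  m_A(x) = Π_λ (x − λ)^{k_λ}
where k_λ is the size of the *largest* Jordan block for λ (equivalently, the smallest k with (A − λI)^k v = 0 for every generalised eigenvector v of λ).

  λ = -5: largest Jordan block has size 1, contributing (x + 5)
  λ = -1: largest Jordan block has size 1, contributing (x + 1)
  λ = 4: largest Jordan block has size 1, contributing (x − 4)

So m_A(x) = (x - 4)*(x + 1)*(x + 5) = x^3 + 2*x^2 - 19*x - 20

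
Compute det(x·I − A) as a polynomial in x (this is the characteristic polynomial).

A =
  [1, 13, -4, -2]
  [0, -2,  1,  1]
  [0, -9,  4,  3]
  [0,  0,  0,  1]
x^4 - 4*x^3 + 6*x^2 - 4*x + 1

Expanding det(x·I − A) (e.g. by cofactor expansion or by noting that A is similar to its Jordan form J, which has the same characteristic polynomial as A) gives
  χ_A(x) = x^4 - 4*x^3 + 6*x^2 - 4*x + 1
which factors as (x - 1)^4. The eigenvalues (with algebraic multiplicities) are λ = 1 with multiplicity 4.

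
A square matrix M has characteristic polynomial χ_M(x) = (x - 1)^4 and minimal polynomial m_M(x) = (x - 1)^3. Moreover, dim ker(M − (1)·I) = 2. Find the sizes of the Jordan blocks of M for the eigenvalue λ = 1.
Block sizes for λ = 1: [3, 1]

Step 1 — from the characteristic polynomial, algebraic multiplicity of λ = 1 is 4. From dim ker(M − (1)·I) = 2, there are exactly 2 Jordan blocks for λ = 1.
Step 2 — from the minimal polynomial, the factor (x − 1)^3 tells us the largest block for λ = 1 has size 3.
Step 3 — with total size 4, 2 blocks, and largest block 3, the block sizes (in nonincreasing order) are [3, 1].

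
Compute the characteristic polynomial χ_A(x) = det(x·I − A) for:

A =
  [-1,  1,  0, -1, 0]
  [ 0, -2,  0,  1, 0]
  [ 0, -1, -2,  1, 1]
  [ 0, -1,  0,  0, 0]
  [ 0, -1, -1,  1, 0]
x^5 + 5*x^4 + 10*x^3 + 10*x^2 + 5*x + 1

Expanding det(x·I − A) (e.g. by cofactor expansion or by noting that A is similar to its Jordan form J, which has the same characteristic polynomial as A) gives
  χ_A(x) = x^5 + 5*x^4 + 10*x^3 + 10*x^2 + 5*x + 1
which factors as (x + 1)^5. The eigenvalues (with algebraic multiplicities) are λ = -1 with multiplicity 5.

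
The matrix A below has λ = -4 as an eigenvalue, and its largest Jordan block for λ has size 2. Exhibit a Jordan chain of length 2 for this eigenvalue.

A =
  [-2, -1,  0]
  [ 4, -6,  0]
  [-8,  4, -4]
A Jordan chain for λ = -4 of length 2:
v_1 = (2, 4, -8)ᵀ
v_2 = (1, 0, 0)ᵀ

Let N = A − (-4)·I. We want v_2 with N^2 v_2 = 0 but N^1 v_2 ≠ 0; then v_{j-1} := N · v_j for j = 2, …, 2.

Pick v_2 = (1, 0, 0)ᵀ.
Then v_1 = N · v_2 = (2, 4, -8)ᵀ.

Sanity check: (A − (-4)·I) v_1 = (0, 0, 0)ᵀ = 0. ✓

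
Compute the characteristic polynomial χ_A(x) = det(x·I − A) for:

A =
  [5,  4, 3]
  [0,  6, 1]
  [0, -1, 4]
x^3 - 15*x^2 + 75*x - 125

Expanding det(x·I − A) (e.g. by cofactor expansion or by noting that A is similar to its Jordan form J, which has the same characteristic polynomial as A) gives
  χ_A(x) = x^3 - 15*x^2 + 75*x - 125
which factors as (x - 5)^3. The eigenvalues (with algebraic multiplicities) are λ = 5 with multiplicity 3.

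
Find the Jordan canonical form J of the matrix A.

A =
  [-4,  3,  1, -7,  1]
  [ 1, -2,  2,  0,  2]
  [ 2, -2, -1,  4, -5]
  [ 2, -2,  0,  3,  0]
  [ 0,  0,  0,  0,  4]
J_3(-1) ⊕ J_1(-1) ⊕ J_1(4)

The characteristic polynomial is
  det(x·I − A) = x^5 - 10*x^3 - 20*x^2 - 15*x - 4 = (x - 4)*(x + 1)^4

Eigenvalues and multiplicities (the geometric multiplicity of λ is n − rank(A − λI), which equals the number of Jordan blocks for λ):
  λ = -1: algebraic multiplicity = 4, geometric multiplicity = 2
  λ = 4: algebraic multiplicity = 1, geometric multiplicity = 1

Determining the block sizes for each eigenvalue:
  λ = -1: with am = 4 and gm = 2, the partition is not yet determined (e.g. several partitions of 4 into 2 parts exist). Let N = A − (-1)·I. Computing rank(N^1) = 3, rank(N^2) = 2, rank(N^3) = 1; the number of blocks of size ≥ j is rank(N^{j−1}) − rank(N^j), giving [2, 1, 1]. So we have 1 block(s) of size 3, 1 block(s) of size 1 → block sizes [3, 1]
  λ = 4: one block (gm = 1), so the single block has size am = 1 → block sizes [1]

Assembling the blocks gives a Jordan form
J =
  [-1,  1,  0,  0, 0]
  [ 0, -1,  1,  0, 0]
  [ 0,  0, -1,  0, 0]
  [ 0,  0,  0, -1, 0]
  [ 0,  0,  0,  0, 4]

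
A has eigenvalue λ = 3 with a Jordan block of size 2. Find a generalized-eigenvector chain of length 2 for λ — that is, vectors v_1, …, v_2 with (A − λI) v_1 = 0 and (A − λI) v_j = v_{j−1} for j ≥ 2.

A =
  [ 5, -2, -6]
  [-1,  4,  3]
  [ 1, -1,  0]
A Jordan chain for λ = 3 of length 2:
v_1 = (2, -1, 1)ᵀ
v_2 = (1, 0, 0)ᵀ

Let N = A − (3)·I. We want v_2 with N^2 v_2 = 0 but N^1 v_2 ≠ 0; then v_{j-1} := N · v_j for j = 2, …, 2.

Pick v_2 = (1, 0, 0)ᵀ.
Then v_1 = N · v_2 = (2, -1, 1)ᵀ.

Sanity check: (A − (3)·I) v_1 = (0, 0, 0)ᵀ = 0. ✓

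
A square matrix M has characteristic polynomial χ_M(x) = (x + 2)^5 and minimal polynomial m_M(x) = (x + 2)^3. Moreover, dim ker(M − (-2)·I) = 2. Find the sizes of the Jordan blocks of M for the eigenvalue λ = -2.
Block sizes for λ = -2: [3, 2]

Step 1 — from the characteristic polynomial, algebraic multiplicity of λ = -2 is 5. From dim ker(M − (-2)·I) = 2, there are exactly 2 Jordan blocks for λ = -2.
Step 2 — from the minimal polynomial, the factor (x + 2)^3 tells us the largest block for λ = -2 has size 3.
Step 3 — with total size 5, 2 blocks, and largest block 3, the block sizes (in nonincreasing order) are [3, 2].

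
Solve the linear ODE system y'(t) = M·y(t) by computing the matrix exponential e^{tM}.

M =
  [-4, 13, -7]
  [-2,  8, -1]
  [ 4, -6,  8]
e^{tM} =
  [5*t^2*exp(4*t) - 8*t*exp(4*t) + exp(4*t), -5*t^2*exp(4*t) + 13*t*exp(4*t), 15*t^2*exp(4*t)/2 - 7*t*exp(4*t)]
  [2*t^2*exp(4*t) - 2*t*exp(4*t), -2*t^2*exp(4*t) + 4*t*exp(4*t) + exp(4*t), 3*t^2*exp(4*t) - t*exp(4*t)]
  [-2*t^2*exp(4*t) + 4*t*exp(4*t), 2*t^2*exp(4*t) - 6*t*exp(4*t), -3*t^2*exp(4*t) + 4*t*exp(4*t) + exp(4*t)]

Strategy: write M = P · J · P⁻¹ where J is a Jordan canonical form, so e^{tM} = P · e^{tJ} · P⁻¹, and e^{tJ} can be computed block-by-block.

M has Jordan form
J =
  [4, 1, 0]
  [0, 4, 1]
  [0, 0, 4]
(up to reordering of blocks).

Per-block formulas:
  For a 3×3 Jordan block J_3(4): exp(t · J_3(4)) = e^(4t)·(I + t·N + (t^2/2)·N^2), where N is the 3×3 nilpotent shift.

After assembling e^{tJ} and conjugating by P, we get:

e^{tM} =
  [5*t^2*exp(4*t) - 8*t*exp(4*t) + exp(4*t), -5*t^2*exp(4*t) + 13*t*exp(4*t), 15*t^2*exp(4*t)/2 - 7*t*exp(4*t)]
  [2*t^2*exp(4*t) - 2*t*exp(4*t), -2*t^2*exp(4*t) + 4*t*exp(4*t) + exp(4*t), 3*t^2*exp(4*t) - t*exp(4*t)]
  [-2*t^2*exp(4*t) + 4*t*exp(4*t), 2*t^2*exp(4*t) - 6*t*exp(4*t), -3*t^2*exp(4*t) + 4*t*exp(4*t) + exp(4*t)]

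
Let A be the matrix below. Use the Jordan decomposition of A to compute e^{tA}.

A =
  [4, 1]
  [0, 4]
e^{tA} =
  [exp(4*t), t*exp(4*t)]
  [0, exp(4*t)]

Strategy: write A = P · J · P⁻¹ where J is a Jordan canonical form, so e^{tA} = P · e^{tJ} · P⁻¹, and e^{tJ} can be computed block-by-block.

A has Jordan form
J =
  [4, 1]
  [0, 4]
(up to reordering of blocks).

Per-block formulas:
  For a 2×2 Jordan block J_2(4): exp(t · J_2(4)) = e^(4t)·(I + t·N), where N is the 2×2 nilpotent shift.

After assembling e^{tJ} and conjugating by P, we get:

e^{tA} =
  [exp(4*t), t*exp(4*t)]
  [0, exp(4*t)]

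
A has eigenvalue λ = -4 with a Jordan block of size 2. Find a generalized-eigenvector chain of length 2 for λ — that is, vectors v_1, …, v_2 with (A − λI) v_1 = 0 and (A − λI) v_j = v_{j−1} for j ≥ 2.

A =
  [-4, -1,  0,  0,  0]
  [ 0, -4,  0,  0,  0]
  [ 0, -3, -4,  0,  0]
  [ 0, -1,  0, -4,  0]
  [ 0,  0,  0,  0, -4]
A Jordan chain for λ = -4 of length 2:
v_1 = (-1, 0, -3, -1, 0)ᵀ
v_2 = (0, 1, 0, 0, 0)ᵀ

Let N = A − (-4)·I. We want v_2 with N^2 v_2 = 0 but N^1 v_2 ≠ 0; then v_{j-1} := N · v_j for j = 2, …, 2.

Pick v_2 = (0, 1, 0, 0, 0)ᵀ.
Then v_1 = N · v_2 = (-1, 0, -3, -1, 0)ᵀ.

Sanity check: (A − (-4)·I) v_1 = (0, 0, 0, 0, 0)ᵀ = 0. ✓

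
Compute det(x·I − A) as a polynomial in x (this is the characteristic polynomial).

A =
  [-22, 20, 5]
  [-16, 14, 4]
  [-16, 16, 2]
x^3 + 6*x^2 + 12*x + 8

Expanding det(x·I − A) (e.g. by cofactor expansion or by noting that A is similar to its Jordan form J, which has the same characteristic polynomial as A) gives
  χ_A(x) = x^3 + 6*x^2 + 12*x + 8
which factors as (x + 2)^3. The eigenvalues (with algebraic multiplicities) are λ = -2 with multiplicity 3.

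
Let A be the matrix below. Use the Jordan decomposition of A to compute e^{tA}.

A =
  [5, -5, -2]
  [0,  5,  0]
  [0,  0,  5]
e^{tA} =
  [exp(5*t), -5*t*exp(5*t), -2*t*exp(5*t)]
  [0, exp(5*t), 0]
  [0, 0, exp(5*t)]

Strategy: write A = P · J · P⁻¹ where J is a Jordan canonical form, so e^{tA} = P · e^{tJ} · P⁻¹, and e^{tJ} can be computed block-by-block.

A has Jordan form
J =
  [5, 1, 0]
  [0, 5, 0]
  [0, 0, 5]
(up to reordering of blocks).

Per-block formulas:
  For a 2×2 Jordan block J_2(5): exp(t · J_2(5)) = e^(5t)·(I + t·N), where N is the 2×2 nilpotent shift.
  For a 1×1 block at λ = 5: exp(t · [5]) = [e^(5t)].

After assembling e^{tJ} and conjugating by P, we get:

e^{tA} =
  [exp(5*t), -5*t*exp(5*t), -2*t*exp(5*t)]
  [0, exp(5*t), 0]
  [0, 0, exp(5*t)]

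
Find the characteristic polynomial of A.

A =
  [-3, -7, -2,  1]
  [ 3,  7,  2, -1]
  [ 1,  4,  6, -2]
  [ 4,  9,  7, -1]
x^4 - 9*x^3 + 27*x^2 - 27*x

Expanding det(x·I − A) (e.g. by cofactor expansion or by noting that A is similar to its Jordan form J, which has the same characteristic polynomial as A) gives
  χ_A(x) = x^4 - 9*x^3 + 27*x^2 - 27*x
which factors as x*(x - 3)^3. The eigenvalues (with algebraic multiplicities) are λ = 0 with multiplicity 1, λ = 3 with multiplicity 3.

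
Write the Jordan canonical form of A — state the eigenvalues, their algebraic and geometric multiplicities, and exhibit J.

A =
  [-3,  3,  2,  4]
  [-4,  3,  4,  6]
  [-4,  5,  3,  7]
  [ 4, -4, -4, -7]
J_2(-1) ⊕ J_2(-1)

The characteristic polynomial is
  det(x·I − A) = x^4 + 4*x^3 + 6*x^2 + 4*x + 1 = (x + 1)^4

Eigenvalues and multiplicities (the geometric multiplicity of λ is n − rank(A − λI), which equals the number of Jordan blocks for λ):
  λ = -1: algebraic multiplicity = 4, geometric multiplicity = 2

Determining the block sizes for each eigenvalue:
  λ = -1: with am = 4 and gm = 2, the partition is not yet determined (e.g. several partitions of 4 into 2 parts exist). Let N = A − (-1)·I. Computing rank(N^1) = 2, rank(N^2) = 0; the number of blocks of size ≥ j is rank(N^{j−1}) − rank(N^j), giving [2, 2]. So we have 2 block(s) of size 2 → block sizes [2, 2]

Assembling the blocks gives a Jordan form
J =
  [-1,  1,  0,  0]
  [ 0, -1,  0,  0]
  [ 0,  0, -1,  1]
  [ 0,  0,  0, -1]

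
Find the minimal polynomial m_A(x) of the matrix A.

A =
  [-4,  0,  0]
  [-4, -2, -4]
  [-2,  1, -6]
x^2 + 8*x + 16

The characteristic polynomial is χ_A(x) = (x + 4)^3, so the eigenvalues are known. The minimal polynomial is
  m_A(x) = Π_λ (x − λ)^{k_λ}
where k_λ is the size of the *largest* Jordan block for λ (equivalently, the smallest k with (A − λI)^k v = 0 for every generalised eigenvector v of λ).

  λ = -4: largest Jordan block has size 2, contributing (x + 4)^2

So m_A(x) = (x + 4)^2 = x^2 + 8*x + 16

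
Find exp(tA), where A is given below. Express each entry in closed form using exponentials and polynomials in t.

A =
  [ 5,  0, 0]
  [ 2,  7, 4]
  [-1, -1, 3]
e^{tA} =
  [exp(5*t), 0, 0]
  [2*t*exp(5*t), 2*t*exp(5*t) + exp(5*t), 4*t*exp(5*t)]
  [-t*exp(5*t), -t*exp(5*t), -2*t*exp(5*t) + exp(5*t)]

Strategy: write A = P · J · P⁻¹ where J is a Jordan canonical form, so e^{tA} = P · e^{tJ} · P⁻¹, and e^{tJ} can be computed block-by-block.

A has Jordan form
J =
  [5, 1, 0]
  [0, 5, 0]
  [0, 0, 5]
(up to reordering of blocks).

Per-block formulas:
  For a 1×1 block at λ = 5: exp(t · [5]) = [e^(5t)].
  For a 2×2 Jordan block J_2(5): exp(t · J_2(5)) = e^(5t)·(I + t·N), where N is the 2×2 nilpotent shift.

After assembling e^{tJ} and conjugating by P, we get:

e^{tA} =
  [exp(5*t), 0, 0]
  [2*t*exp(5*t), 2*t*exp(5*t) + exp(5*t), 4*t*exp(5*t)]
  [-t*exp(5*t), -t*exp(5*t), -2*t*exp(5*t) + exp(5*t)]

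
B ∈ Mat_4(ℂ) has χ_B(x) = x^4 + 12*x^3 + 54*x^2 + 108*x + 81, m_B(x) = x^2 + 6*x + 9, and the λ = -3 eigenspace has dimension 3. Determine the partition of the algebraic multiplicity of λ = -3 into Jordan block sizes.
Block sizes for λ = -3: [2, 1, 1]

Step 1 — from the characteristic polynomial, algebraic multiplicity of λ = -3 is 4. From dim ker(B − (-3)·I) = 3, there are exactly 3 Jordan blocks for λ = -3.
Step 2 — from the minimal polynomial, the factor (x + 3)^2 tells us the largest block for λ = -3 has size 2.
Step 3 — with total size 4, 3 blocks, and largest block 2, the block sizes (in nonincreasing order) are [2, 1, 1].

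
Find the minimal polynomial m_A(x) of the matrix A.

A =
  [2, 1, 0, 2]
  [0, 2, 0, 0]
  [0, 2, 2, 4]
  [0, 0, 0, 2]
x^2 - 4*x + 4

The characteristic polynomial is χ_A(x) = (x - 2)^4, so the eigenvalues are known. The minimal polynomial is
  m_A(x) = Π_λ (x − λ)^{k_λ}
where k_λ is the size of the *largest* Jordan block for λ (equivalently, the smallest k with (A − λI)^k v = 0 for every generalised eigenvector v of λ).

  λ = 2: largest Jordan block has size 2, contributing (x − 2)^2

So m_A(x) = (x - 2)^2 = x^2 - 4*x + 4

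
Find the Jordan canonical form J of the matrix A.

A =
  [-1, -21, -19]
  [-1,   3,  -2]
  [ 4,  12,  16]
J_3(6)

The characteristic polynomial is
  det(x·I − A) = x^3 - 18*x^2 + 108*x - 216 = (x - 6)^3

Eigenvalues and multiplicities (the geometric multiplicity of λ is n − rank(A − λI), which equals the number of Jordan blocks for λ):
  λ = 6: algebraic multiplicity = 3, geometric multiplicity = 1

Determining the block sizes for each eigenvalue:
  λ = 6: one block (gm = 1), so the single block has size am = 3 → block sizes [3]

Assembling the blocks gives a Jordan form
J =
  [6, 1, 0]
  [0, 6, 1]
  [0, 0, 6]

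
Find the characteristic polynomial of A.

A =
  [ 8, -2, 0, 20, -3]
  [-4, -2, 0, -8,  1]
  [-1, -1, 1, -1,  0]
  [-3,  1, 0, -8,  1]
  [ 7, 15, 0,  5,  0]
x^5 + x^4 - 5*x^3 - x^2 + 8*x - 4

Expanding det(x·I − A) (e.g. by cofactor expansion or by noting that A is similar to its Jordan form J, which has the same characteristic polynomial as A) gives
  χ_A(x) = x^5 + x^4 - 5*x^3 - x^2 + 8*x - 4
which factors as (x - 1)^3*(x + 2)^2. The eigenvalues (with algebraic multiplicities) are λ = -2 with multiplicity 2, λ = 1 with multiplicity 3.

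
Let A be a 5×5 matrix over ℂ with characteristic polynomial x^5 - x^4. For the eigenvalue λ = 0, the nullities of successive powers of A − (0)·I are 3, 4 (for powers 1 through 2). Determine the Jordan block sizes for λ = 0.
Block sizes for λ = 0: [2, 1, 1]

From the dimensions of kernels of powers, the number of Jordan blocks of size at least j is d_j − d_{j−1} where d_j = dim ker(N^j) (with d_0 = 0). Computing the differences gives [3, 1].
The number of blocks of size exactly k is (#blocks of size ≥ k) − (#blocks of size ≥ k + 1), so the partition is: 2 block(s) of size 1, 1 block(s) of size 2.
In nonincreasing order the block sizes are [2, 1, 1].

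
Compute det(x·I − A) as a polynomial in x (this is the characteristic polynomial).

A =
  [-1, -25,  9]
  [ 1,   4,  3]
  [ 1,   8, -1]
x^3 - 2*x^2 - 15*x + 36

Expanding det(x·I − A) (e.g. by cofactor expansion or by noting that A is similar to its Jordan form J, which has the same characteristic polynomial as A) gives
  χ_A(x) = x^3 - 2*x^2 - 15*x + 36
which factors as (x - 3)^2*(x + 4). The eigenvalues (with algebraic multiplicities) are λ = -4 with multiplicity 1, λ = 3 with multiplicity 2.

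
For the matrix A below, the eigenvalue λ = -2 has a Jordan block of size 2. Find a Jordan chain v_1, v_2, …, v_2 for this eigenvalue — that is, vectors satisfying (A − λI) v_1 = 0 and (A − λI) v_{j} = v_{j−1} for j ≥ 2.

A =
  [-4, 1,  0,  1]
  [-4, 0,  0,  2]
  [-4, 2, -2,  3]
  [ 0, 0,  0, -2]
A Jordan chain for λ = -2 of length 2:
v_1 = (-2, -4, -4, 0)ᵀ
v_2 = (1, 0, 0, 0)ᵀ

Let N = A − (-2)·I. We want v_2 with N^2 v_2 = 0 but N^1 v_2 ≠ 0; then v_{j-1} := N · v_j for j = 2, …, 2.

Pick v_2 = (1, 0, 0, 0)ᵀ.
Then v_1 = N · v_2 = (-2, -4, -4, 0)ᵀ.

Sanity check: (A − (-2)·I) v_1 = (0, 0, 0, 0)ᵀ = 0. ✓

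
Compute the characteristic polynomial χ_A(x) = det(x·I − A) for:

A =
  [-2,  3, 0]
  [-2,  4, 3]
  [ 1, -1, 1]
x^3 - 3*x^2 + 3*x - 1

Expanding det(x·I − A) (e.g. by cofactor expansion or by noting that A is similar to its Jordan form J, which has the same characteristic polynomial as A) gives
  χ_A(x) = x^3 - 3*x^2 + 3*x - 1
which factors as (x - 1)^3. The eigenvalues (with algebraic multiplicities) are λ = 1 with multiplicity 3.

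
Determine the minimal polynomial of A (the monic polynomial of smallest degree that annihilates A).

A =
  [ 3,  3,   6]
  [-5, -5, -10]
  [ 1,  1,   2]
x^2

The characteristic polynomial is χ_A(x) = x^3, so the eigenvalues are known. The minimal polynomial is
  m_A(x) = Π_λ (x − λ)^{k_λ}
where k_λ is the size of the *largest* Jordan block for λ (equivalently, the smallest k with (A − λI)^k v = 0 for every generalised eigenvector v of λ).

  λ = 0: largest Jordan block has size 2, contributing (x − 0)^2

So m_A(x) = x^2 = x^2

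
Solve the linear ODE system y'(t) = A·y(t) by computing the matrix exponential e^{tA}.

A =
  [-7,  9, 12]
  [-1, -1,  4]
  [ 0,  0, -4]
e^{tA} =
  [-3*t*exp(-4*t) + exp(-4*t), 9*t*exp(-4*t), 12*t*exp(-4*t)]
  [-t*exp(-4*t), 3*t*exp(-4*t) + exp(-4*t), 4*t*exp(-4*t)]
  [0, 0, exp(-4*t)]

Strategy: write A = P · J · P⁻¹ where J is a Jordan canonical form, so e^{tA} = P · e^{tJ} · P⁻¹, and e^{tJ} can be computed block-by-block.

A has Jordan form
J =
  [-4,  1,  0]
  [ 0, -4,  0]
  [ 0,  0, -4]
(up to reordering of blocks).

Per-block formulas:
  For a 2×2 Jordan block J_2(-4): exp(t · J_2(-4)) = e^(-4t)·(I + t·N), where N is the 2×2 nilpotent shift.
  For a 1×1 block at λ = -4: exp(t · [-4]) = [e^(-4t)].

After assembling e^{tJ} and conjugating by P, we get:

e^{tA} =
  [-3*t*exp(-4*t) + exp(-4*t), 9*t*exp(-4*t), 12*t*exp(-4*t)]
  [-t*exp(-4*t), 3*t*exp(-4*t) + exp(-4*t), 4*t*exp(-4*t)]
  [0, 0, exp(-4*t)]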